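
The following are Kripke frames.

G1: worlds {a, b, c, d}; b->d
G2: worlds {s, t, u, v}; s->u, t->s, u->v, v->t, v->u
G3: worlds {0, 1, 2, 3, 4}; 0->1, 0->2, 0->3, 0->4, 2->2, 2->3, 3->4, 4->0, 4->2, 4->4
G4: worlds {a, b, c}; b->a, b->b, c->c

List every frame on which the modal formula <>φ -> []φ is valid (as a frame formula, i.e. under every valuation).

G1

The schema corresponds to partial functionality: forall x forall y forall z (Rxy & Rxz -> y = z).
G1: condition met.
G2: fails — v sees both t and u.
G3: fails — 0 sees both 1 and 2.
G4: fails — b sees both a and b.
Valid on: G1.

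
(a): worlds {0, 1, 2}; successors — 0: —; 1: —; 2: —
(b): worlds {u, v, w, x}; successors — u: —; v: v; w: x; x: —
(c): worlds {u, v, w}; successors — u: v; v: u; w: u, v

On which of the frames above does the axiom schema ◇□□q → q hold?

Frame correspondent (Sahlqvist): ∀x ∀y (xRy → ∃w (yR²w ∧ x = w)) — i.e. a generalized confluence (Geach) condition.
(a): holds.
(b): fails — wRx but no t with xR²t and w=t.
(c): fails — uRv but no t with vR²t and u=t.

(a)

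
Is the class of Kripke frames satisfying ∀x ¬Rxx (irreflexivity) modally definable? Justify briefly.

No — not modally definable

Any modally definable frame class is closed under surjective bounded morphisms.
The 5-cycle (worlds w0,w1,w2,w3,w4 with w0→w1→w2→w3→w4→w0) is irreflexive, and the map sending every world to a single reflexive point • is a surjective bounded morphism (forth: every edge maps to (•,•); back: every world has a successor). So any modal formula valid on the 5-cycle is also valid on the reflexive point, which is not irreflexive.
So the class is not modally definable.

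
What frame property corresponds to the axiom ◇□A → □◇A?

convergence

Suppose ◇□A→□◇A is valid. Take Rxy, Rxz and set V(A)={w : Ryw}. Then □A at y so ◇□A at x, so □◇A at x, so ◇A at z, giving w with Rzw and Ryw.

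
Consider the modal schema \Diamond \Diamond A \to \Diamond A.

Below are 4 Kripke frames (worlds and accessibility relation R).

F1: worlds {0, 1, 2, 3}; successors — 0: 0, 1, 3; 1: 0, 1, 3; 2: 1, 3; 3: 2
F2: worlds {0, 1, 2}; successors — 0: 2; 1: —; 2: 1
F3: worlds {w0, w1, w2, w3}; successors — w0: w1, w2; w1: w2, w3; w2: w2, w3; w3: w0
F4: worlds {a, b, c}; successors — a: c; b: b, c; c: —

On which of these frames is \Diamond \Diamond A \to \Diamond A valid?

Frame correspondent (Sahlqvist): \forall x \forall y \forall z (Rxy \wedge Ryz \to Rxz) — i.e. transitivity.
F1: fails — R32 and R23 but not R33.
F2: fails — R02 and R21 but not R01.
F3: fails — Rw1w3 and Rw3w0 but not Rw1w0.
F4: ✓.

F4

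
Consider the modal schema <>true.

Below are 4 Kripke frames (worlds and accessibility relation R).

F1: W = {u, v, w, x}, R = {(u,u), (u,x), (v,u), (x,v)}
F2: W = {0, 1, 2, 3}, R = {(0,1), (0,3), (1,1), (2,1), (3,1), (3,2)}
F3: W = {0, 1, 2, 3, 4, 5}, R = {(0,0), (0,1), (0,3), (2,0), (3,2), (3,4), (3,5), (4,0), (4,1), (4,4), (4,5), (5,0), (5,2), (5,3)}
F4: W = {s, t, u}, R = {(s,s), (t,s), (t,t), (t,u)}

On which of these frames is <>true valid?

This is the axiom for seriality; its first-order frame correspondent is forall x exists y Rxy.
F1: fails — world w has no successor.
F2: satisfies the condition.
F3: fails — world 1 has no successor.
F4: fails — world u has no successor.
Valid on: F2.

F2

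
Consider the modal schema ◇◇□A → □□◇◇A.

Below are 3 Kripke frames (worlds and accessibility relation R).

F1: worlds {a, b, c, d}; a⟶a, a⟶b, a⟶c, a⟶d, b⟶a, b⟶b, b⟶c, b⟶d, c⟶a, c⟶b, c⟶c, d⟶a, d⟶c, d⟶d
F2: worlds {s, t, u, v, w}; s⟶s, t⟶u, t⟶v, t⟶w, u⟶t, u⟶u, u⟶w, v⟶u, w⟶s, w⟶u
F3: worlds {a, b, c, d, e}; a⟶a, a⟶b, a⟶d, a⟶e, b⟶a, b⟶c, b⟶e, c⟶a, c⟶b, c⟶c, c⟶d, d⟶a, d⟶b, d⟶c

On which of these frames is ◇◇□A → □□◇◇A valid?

The schema corresponds to a generalized confluence (Geach) condition: ∀x ∀y ∀z ((xR²y ∧ xR²z) → ∃w (yRw ∧ zR²w)).
F1: holds.
F2: fails — tR²t, tR²s but no w* with tRw* and sR²w*.
F3: fails — aR²a, aR²e but no w with aRw and eR²w.
Valid on: F1.

F1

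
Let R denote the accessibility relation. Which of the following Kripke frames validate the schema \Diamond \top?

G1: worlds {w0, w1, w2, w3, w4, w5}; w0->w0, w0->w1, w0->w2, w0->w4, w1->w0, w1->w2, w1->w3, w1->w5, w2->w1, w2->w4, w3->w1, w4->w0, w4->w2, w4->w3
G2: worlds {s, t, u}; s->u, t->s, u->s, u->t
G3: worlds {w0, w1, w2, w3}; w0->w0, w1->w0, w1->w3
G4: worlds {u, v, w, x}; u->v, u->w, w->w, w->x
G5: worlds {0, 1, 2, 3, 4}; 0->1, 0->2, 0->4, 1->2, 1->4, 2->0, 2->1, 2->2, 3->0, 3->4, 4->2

G2, G5

This is the axiom for seriality; its first-order frame correspondent is \forall x \exists y Rxy.
G1: fails — world w5 has no successor.
G2: ✓.
G3: fails — world w2 has no successor.
G4: fails — world v has no successor.
G5: ✓.
Valid on: G2, G5.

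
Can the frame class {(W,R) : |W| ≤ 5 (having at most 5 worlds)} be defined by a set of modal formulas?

Any modally definable frame class is closed under disjoint unions.
Any modal formula valid on each of 6 disjoint one-world frames is valid on their disjoint union (validity is preserved under disjoint unions). Each one-world frame has |W|=1≤5, but the union has |W|=6.
So the class is not modally definable.

No — not modally definable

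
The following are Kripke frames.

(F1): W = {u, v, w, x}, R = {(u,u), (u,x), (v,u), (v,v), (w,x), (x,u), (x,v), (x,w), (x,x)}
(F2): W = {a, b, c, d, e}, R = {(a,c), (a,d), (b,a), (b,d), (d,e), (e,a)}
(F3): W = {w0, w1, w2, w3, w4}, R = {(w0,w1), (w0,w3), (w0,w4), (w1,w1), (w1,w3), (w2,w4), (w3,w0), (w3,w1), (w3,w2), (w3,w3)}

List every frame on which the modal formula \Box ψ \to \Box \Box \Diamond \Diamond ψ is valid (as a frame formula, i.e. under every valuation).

This is the axiom for a generalized confluence (Geach) condition; its first-order frame correspondent is \forall x \forall z (x R^2 z \to \exists w (xRw \wedge z R^2 w)).
(F1): satisfies the condition.
(F2): fails — bR²c but no w with bRw and cR²w.
(F3): fails — w0R²w2 but no w with w0Rw and w2R²w.

(F1)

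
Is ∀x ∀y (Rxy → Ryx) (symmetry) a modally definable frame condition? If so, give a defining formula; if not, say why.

Yes — defined by r → □◇r

This is a Sahlqvist condition; the B axiom r → □◇r defines it.
Suppose r→□◇r is valid. Take Rxy and set V(r)={x}. Then r at x, so □◇r at x, so ◇r at y, so some z with Ryz has r; z=x, i.e. Ryx.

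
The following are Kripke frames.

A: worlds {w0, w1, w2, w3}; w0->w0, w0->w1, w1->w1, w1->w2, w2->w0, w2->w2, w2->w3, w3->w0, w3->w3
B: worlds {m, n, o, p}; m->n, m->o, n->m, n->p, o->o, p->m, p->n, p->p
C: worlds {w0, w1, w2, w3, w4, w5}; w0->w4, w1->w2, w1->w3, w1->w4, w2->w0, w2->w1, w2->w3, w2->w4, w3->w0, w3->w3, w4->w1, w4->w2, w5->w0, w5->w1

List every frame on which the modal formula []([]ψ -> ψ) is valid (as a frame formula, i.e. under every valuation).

A

This is the axiom for shift-reflexivity; its first-order frame correspondent is forall x forall y (Rxy -> Ryy).
A: condition met.
B: fails — Rpm but not Rmm.
C: fails — Rw1w2 but not Rw2w2.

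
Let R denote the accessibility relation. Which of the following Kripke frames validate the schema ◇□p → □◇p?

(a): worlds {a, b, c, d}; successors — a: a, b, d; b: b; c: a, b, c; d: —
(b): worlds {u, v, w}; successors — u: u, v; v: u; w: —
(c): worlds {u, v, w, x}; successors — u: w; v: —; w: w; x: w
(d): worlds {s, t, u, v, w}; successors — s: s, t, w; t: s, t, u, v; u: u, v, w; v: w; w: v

This is the axiom for convergence; its first-order frame correspondent is ∀x ∀y ∀z (Rxy ∧ Rxz → ∃w (Ryw ∧ Rzw)).
(a): fails — Rab and Rad but b and d have no common successor.
(b): condition met.
(c): condition met.
(d): fails — Rsw and Rss but w and s have no common successor.
Valid on: (b), (c).

(b), (c)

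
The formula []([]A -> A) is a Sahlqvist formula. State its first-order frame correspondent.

This schema is the T□ axiom.
It corresponds to shift-reflexivity: forall x forall y (Rxy -> Ryy).

Shift-reflexivity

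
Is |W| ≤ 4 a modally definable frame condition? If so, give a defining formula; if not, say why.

Not modally definable

Modal frame validity is preserved under disjoint unions.
Any modal formula valid on each of 5 disjoint one-world frames is valid on their disjoint union (validity is preserved under disjoint unions). Each one-world frame has |W|=1≤4, but the union has |W|=5.
Hence having at most 4 worlds is not modally definable.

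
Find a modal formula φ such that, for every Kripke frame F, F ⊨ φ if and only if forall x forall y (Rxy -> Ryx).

The condition is symmetry. The B schema r → □◇r defines it.
Suppose r→□◇r is valid. Take Rxy and set V(r)={x}. Then r at x, so □◇r at x, so ◇r at y, so some z with Ryz has r; z=x, i.e. Ryx.

r → □◇r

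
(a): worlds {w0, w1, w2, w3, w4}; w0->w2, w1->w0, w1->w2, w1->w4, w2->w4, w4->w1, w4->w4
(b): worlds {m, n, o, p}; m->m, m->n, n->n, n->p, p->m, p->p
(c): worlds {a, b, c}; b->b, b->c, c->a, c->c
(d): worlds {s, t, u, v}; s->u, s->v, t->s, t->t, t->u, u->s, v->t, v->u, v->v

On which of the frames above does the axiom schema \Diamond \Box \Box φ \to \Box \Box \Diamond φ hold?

The schema corresponds to a generalized confluence (Geach) condition: \forall x \forall y \forall z ((xRy \wedge x R^2 z) \to \exists w (y R^2 w \wedge zRw)).
(a): holds.
(b): holds.
(c): fails — bRb, bR²a but no w with bR²w and aRw.
(d): fails — sRu, sR²u but no w with uR²w and uRw.

(a), (b)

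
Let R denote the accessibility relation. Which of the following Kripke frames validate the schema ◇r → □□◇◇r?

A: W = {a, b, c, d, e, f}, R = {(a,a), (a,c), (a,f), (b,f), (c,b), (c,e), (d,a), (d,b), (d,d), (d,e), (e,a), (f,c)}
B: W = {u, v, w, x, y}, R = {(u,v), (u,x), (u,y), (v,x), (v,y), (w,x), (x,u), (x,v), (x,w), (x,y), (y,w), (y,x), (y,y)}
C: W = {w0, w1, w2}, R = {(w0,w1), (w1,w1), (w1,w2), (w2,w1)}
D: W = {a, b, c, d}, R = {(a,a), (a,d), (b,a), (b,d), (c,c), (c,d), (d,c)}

The schema corresponds to a generalized confluence (Geach) condition: ∀x ∀y ∀z ((xRy ∧ xR²z) → ∃w (y = w ∧ zR²w)).
A: fails — aRa, aR²b but no w with a=w and bR²w.
B: fails — uRx, uR²w but no t with x=t and wR²t.
C: holds.
D: fails — aRa, aR²c but no w with a=w and cR²w.

C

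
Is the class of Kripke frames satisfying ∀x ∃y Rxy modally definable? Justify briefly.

Definable; □r → ◇r defines it

This is a Sahlqvist condition; the D axiom □r → ◇r defines it.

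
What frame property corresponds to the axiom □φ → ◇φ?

This is the D axiom.
Its frame correspondent is seriality — ∀x ∃y Rxy.

seriality: ∀x ∃y Rxy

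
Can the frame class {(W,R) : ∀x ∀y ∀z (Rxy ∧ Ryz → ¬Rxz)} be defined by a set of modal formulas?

No

Any modally definable frame class is closed under surjective bounded morphisms.
The 7-cycle (worlds w0,w1,w2,w3,w4,w5,w6 with w0→w1→w2→w3→w4→w5→w6→w0) is intransitive. Mapping every world to a single reflexive point • is a surjective bounded morphism; the reflexive point is not intransitive (R••∧R•• but R••).
So the class is not modally definable.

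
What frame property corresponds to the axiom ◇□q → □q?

Replacing q by ¬q and contraposing gives the equivalent schema ◇q → □◇q.
Suppose ◇q→□◇q is valid. Take Rxy, Rxz and set V(q)={y}. Then ◇q at x, so □◇q at x, so ◇q at z, so some w with Rzw has q; w=y, i.e. Rzy. By symmetry of the argument, Ryz.
Conversely, any frame satisfying ∀x ∀y ∀z (Rxy ∧ Rxz → Ryz) validates the schema.
So the correspondent is the Euclidean property.

the Euclidean property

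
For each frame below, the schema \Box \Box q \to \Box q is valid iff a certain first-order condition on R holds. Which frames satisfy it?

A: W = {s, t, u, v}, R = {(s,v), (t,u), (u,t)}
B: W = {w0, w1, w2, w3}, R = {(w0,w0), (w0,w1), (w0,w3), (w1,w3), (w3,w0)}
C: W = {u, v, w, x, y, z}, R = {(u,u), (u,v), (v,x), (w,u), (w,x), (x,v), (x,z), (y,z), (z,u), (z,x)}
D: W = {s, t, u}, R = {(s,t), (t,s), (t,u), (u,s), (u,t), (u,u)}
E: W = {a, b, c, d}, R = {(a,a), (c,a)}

E

The schema corresponds to density: \forall x \forall y (Rxy \to \exists z (Rxz \wedge Rzy)).
A: fails — Rtu but no z with Rtz and Rzu.
B: fails — Rw1w3 but no z with Rw1z and Rzw3.
C: fails — Rwx but no t with Rwt and Rtx.
D: fails — Rst but no z with Rsz and Rzt.
E: holds.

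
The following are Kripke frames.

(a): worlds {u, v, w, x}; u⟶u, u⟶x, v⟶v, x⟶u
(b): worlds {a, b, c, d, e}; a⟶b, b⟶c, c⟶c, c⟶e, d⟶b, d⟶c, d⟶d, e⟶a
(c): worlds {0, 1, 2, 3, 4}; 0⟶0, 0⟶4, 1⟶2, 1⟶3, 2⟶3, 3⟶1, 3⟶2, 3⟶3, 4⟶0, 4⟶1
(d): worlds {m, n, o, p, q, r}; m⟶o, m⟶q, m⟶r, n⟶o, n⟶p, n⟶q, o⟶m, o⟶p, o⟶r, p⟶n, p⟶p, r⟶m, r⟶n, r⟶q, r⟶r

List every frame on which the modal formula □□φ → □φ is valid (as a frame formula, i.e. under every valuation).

(a)

Frame correspondent (Sahlqvist): ∀x ∀y (Rxy → ∃z (Rxz ∧ Rzy)) — i.e. density.
(a): satisfies the condition.
(b): fails — Rea but no z with Rez and Rza.
(c): fails — R41 but no z with R4z and Rz1.
(d): fails — Rno but no z with Rnz and Rzo.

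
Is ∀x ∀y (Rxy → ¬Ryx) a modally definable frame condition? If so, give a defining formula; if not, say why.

Not modally definable

Modal frame validity is preserved under surjective bounded morphisms.
The 3-cycle (worlds s,t,u with s→t→u→s) is asymmetric. Mapping every world to a single reflexive point • is a surjective bounded morphism, and the reflexive point is not asymmetric (R•• but asymmetry requires ¬R••).
So the class is not modally definable.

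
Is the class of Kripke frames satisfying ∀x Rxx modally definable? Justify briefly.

Yes: it is reflexivity, defined by the T schema □q → q.
Suppose □q→q is valid. At any x set V(q)={w : Rxw}. Then □q holds at x, so q holds at x, i.e. Rxx.

Yes, by □q → q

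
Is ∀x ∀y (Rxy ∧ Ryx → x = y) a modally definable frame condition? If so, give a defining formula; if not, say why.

Not modally definable

Modal frame validity is preserved under surjective bounded morphisms.
The 4-cycle (worlds w0,w1,w2,w3 with w0→w1→w2→w3→w0) is antisymmetric. Sending even-indexed worlds to • and odd-indexed worlds to ∘ is a surjective bounded morphism onto the two-world frame with •↔∘, which is not antisymmetric.
So the class is not modally definable.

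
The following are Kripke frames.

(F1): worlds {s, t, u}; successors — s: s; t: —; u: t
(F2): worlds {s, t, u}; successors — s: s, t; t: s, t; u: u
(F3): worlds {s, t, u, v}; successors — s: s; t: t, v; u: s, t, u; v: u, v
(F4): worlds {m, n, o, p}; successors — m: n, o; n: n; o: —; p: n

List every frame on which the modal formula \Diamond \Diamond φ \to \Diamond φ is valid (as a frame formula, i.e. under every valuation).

The schema corresponds to transitivity: \forall x \forall y \forall z (Rxy \wedge Ryz \to Rxz).
(F1): holds.
(F2): holds.
(F3): fails — Rtv and Rvu but not Rtu.
(F4): holds.

(F1), (F2), (F4)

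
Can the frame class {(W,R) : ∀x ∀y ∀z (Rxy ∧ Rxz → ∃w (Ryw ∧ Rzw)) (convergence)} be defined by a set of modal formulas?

Yes: it is convergence, defined by the .2 schema ◇□q → □◇q.
Suppose ◇□q→□◇q is valid. Take Rxy, Rxz and set V(q)={w : Ryw}. Then □q at y so ◇□q at x, so □◇q at x, so ◇q at z, giving w with Rzw and Ryw.

Definable; ◇□q → □◇q defines it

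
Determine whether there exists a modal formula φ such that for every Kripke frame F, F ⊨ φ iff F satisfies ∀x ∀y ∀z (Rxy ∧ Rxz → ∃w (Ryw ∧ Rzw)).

Definable; ◇□q → □◇q defines it

Yes: it is convergence, defined by the .2 schema ◇□q → □◇q.
Suppose ◇□q→□◇q is valid. Take Rxy, Rxz and set V(q)={w : Ryw}. Then □q at y so ◇□q at x, so □◇q at x, so ◇q at z, giving w with Rzw and Ryw.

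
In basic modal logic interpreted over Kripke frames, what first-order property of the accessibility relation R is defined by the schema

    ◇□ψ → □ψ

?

the Euclidean property: ∀x ∀y ∀z (Rxy ∧ Rxz → Ryz)

This schema is equivalent to the 5 axiom ◇ψ → □◇ψ.
It corresponds to the Euclidean property: ∀x ∀y ∀z (Rxy ∧ Rxz → Ryz).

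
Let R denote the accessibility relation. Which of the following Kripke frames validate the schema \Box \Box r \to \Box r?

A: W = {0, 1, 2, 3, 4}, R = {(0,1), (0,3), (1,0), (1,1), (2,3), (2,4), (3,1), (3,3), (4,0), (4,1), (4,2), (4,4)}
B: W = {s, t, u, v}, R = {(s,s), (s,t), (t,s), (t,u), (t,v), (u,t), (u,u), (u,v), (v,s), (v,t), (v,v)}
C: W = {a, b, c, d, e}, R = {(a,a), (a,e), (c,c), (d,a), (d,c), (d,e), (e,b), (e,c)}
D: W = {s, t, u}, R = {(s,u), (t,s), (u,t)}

This is the axiom for density; its first-order frame correspondent is \forall x \forall y (Rxy \to \exists z (Rxz \wedge Rzy)).
A: ✓.
B: ✓.
C: fails — Reb but no z with Rez and Rzb.
D: fails — Rsu but no z with Rsz and Rzu.

A, B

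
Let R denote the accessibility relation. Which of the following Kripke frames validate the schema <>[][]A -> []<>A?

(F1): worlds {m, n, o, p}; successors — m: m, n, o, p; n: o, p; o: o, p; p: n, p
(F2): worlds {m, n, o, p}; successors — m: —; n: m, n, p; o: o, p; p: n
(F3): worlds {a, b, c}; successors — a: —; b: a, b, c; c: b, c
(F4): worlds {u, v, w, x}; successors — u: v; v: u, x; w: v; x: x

The schema corresponds to a generalized confluence (Geach) condition: forall x forall y forall z ((xRy & xRz) -> exists w (y R^2 w & zRw)).
(F1): condition met.
(F2): fails — nRm, nRm but no w with mR²w and mRw.
(F3): fails — bRa, bRa but no w with aR²w and aRw.
(F4): fails — vRu, vRu but no t with uR²t and uRt.
Valid on: (F1).

(F1)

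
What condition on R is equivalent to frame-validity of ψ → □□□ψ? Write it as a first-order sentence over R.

This is a Sahlqvist (Geach-type) schema ◇^0□^0ψ → □^3◇^0ψ.
Minimal-valuation argument: fix x; take any y with xR^0y and any z with xR^3z. Set V(ψ) to the set of worlds R-reachable from y in exactly 0 steps. Then □^0ψ holds at y, so the antecedent holds at x; validity forces ◇^0ψ at z, giving a w with zR^0w and yR^0w.
First-order correspondent: ∀x ∀z (xR³z → ∃w (x = w ∧ z = w)).

∀x ∀z (xR³z → ∃w (x = w ∧ z = w))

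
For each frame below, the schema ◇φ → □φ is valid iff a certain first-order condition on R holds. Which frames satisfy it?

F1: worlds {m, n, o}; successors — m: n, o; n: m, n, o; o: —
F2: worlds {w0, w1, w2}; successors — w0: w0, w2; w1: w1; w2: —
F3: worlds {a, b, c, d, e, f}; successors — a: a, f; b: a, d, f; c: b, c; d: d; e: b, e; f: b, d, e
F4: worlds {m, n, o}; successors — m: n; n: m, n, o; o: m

This is the axiom for partial functionality; its first-order frame correspondent is ∀x ∀y ∀z (Rxy ∧ Rxz → y = z).
F1: fails — m sees both n and o.
F2: fails — w0 sees both w0 and w2.
F3: fails — a sees both a and f.
F4: fails — n sees both m and n.
Valid on no frame.

none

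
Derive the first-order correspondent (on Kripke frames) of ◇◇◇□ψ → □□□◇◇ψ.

∀x ∀y ∀z ((xR³y ∧ xR³z) → ∃w (yRw ∧ zR²w))

This is a Sahlqvist (Geach-type) schema ◇^3□^1ψ → □^3◇^2ψ.
Minimal-valuation argument: fix x; take any y with xR^3y and any z with xR^3z. Set V(ψ) to the set of worlds R-reachable from y in exactly 1 step. Then □^1ψ holds at y, so the antecedent holds at x; validity forces ◇^2ψ at z, giving a w with zR^2w and yR^1w.
First-order correspondent: ∀x ∀y ∀z ((xR³y ∧ xR³z) → ∃w (yRw ∧ zR²w)).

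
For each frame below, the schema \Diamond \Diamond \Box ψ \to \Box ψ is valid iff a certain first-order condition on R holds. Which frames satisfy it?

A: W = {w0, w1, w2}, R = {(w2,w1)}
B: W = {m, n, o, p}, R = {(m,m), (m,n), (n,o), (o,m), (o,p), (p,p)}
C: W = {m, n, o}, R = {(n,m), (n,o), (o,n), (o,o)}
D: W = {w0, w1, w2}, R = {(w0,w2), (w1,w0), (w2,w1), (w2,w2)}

This is the axiom for a generalized confluence (Geach) condition; its first-order frame correspondent is \forall x \forall y \forall z ((x R^2 y \wedge xRz) \to \exists w (yRw \wedge z = w)).
A: satisfies the condition.
B: fails — mR²n, mRm but no w with nRw and m=w.
C: fails — nR²o, nRm but no w with oRw and m=w.
D: fails — w0R²w1, w0Rw2 but no w with w1Rw and w2=w.

A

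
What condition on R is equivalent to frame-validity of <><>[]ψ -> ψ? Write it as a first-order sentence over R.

forall x forall y (x R^2 y -> exists w (yRw & x = w))

This is a Sahlqvist (Geach-type) schema ◇^2□^1ψ → □^0◇^0ψ.
Minimal-valuation argument: fix x; take any y with xR^2y and any z with xR^0z. Set V(ψ) to the set of worlds R-reachable from y in exactly 1 step. Then □^1ψ holds at y, so the antecedent holds at x; validity forces ◇^0ψ at z, giving a w with zR^0w and yR^1w.
First-order correspondent: forall x forall y (x R^2 y -> exists w (yRw & x = w)).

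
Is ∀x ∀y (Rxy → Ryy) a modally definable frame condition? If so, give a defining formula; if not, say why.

Yes, by □(□q → q)

Yes: it is shift-reflexivity, defined by the T□ schema □(□q → q).
Suppose □(□q→q) is valid. Take Rxy and set V(q)={w : Ryw}. Then at y, □q holds; since □(□q→q) at x, □q→q at y, so q at y, i.e. Ryy.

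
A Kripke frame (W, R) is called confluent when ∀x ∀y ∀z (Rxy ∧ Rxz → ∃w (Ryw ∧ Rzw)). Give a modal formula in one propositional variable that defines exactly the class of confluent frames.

The condition is convergence. The .2 schema ◇□q → □◇q defines it.
Suppose ◇□q→□◇q is valid. Take Rxy, Rxz and set V(q)={w : Ryw}. Then □q at y so ◇□q at x, so □◇q at x, so ◇q at z, giving w with Rzw and Ryw.

◇□q → □◇q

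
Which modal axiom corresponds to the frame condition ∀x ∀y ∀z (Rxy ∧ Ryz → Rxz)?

□q → □□q

A defining formula is □q → □□q (the 4 axiom).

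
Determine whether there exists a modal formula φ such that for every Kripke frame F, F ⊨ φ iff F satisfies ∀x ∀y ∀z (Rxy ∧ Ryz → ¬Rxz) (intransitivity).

Modal frame validity is preserved under surjective bounded morphisms.
The 7-cycle (worlds s,t,u,v,w,x,y with s→t→u→v→w→x→y→s) is intransitive. Mapping every world to a single reflexive point • is a surjective bounded morphism; the reflexive point is not intransitive (R••∧R•• but R••).
So the class is not modally definable.

No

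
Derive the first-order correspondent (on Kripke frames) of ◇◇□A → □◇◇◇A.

∀x ∀y ∀z ((xR²y ∧ xRz) → ∃w (yRw ∧ zR³w))

This is a Sahlqvist (Geach-type) schema ◇^2□^1A → □^1◇^3A.
Minimal-valuation argument: fix x; take any y with xR^2y and any z with xR^1z. Set V(A) to the set of worlds R-reachable from y in exactly 1 step. Then □^1A holds at y, so the antecedent holds at x; validity forces ◇^3A at z, giving a w with zR^3w and yR^1w.
First-order correspondent: ∀x ∀y ∀z ((xR²y ∧ xRz) → ∃w (yRw ∧ zR³w)).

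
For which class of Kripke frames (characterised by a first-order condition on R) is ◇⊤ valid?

This is a form of the D axiom.
It corresponds to seriality: ∀x ∃y Rxy.

seriality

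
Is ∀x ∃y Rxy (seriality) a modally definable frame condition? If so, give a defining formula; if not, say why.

Yes — defined by □r → ◇r

This is a Sahlqvist condition; the D axiom □r → ◇r defines it.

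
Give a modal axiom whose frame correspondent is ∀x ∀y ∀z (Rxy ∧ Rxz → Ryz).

◇r → □◇r

This is the Euclidean property; the standard corresponding axiom is 5: ◇r → □◇r.
Suppose ◇r→□◇r is valid. Take Rxy, Rxz and set V(r)={y}. Then ◇r at x, so □◇r at x, so ◇r at z, so some w with Rzw has r; w=y, i.e. Rzy. By symmetry of the argument, Ryz.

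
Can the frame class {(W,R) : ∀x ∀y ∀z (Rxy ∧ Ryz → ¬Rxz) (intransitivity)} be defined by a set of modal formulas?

If a class were modally definable it would be closed under surjective bounded morphisms (Goldblatt–Thomason).
The 5-cycle (worlds s,t,u,v,w with s→t→u→v→w→s) is intransitive. Mapping every world to a single reflexive point • is a surjective bounded morphism; the reflexive point is not intransitive (R••∧R•• but R••).
So the class is not modally definable.

No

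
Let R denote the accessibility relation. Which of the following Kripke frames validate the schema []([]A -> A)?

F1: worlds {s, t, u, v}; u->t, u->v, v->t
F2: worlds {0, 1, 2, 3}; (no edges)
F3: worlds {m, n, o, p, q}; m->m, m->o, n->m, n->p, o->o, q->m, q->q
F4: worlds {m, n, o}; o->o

This is the axiom for shift-reflexivity; its first-order frame correspondent is forall x forall y (Rxy -> Ryy).
F1: fails — Ruv but not Rvv.
F2: ✓.
F3: fails — Rnp but not Rpp.
F4: ✓.

F2, F4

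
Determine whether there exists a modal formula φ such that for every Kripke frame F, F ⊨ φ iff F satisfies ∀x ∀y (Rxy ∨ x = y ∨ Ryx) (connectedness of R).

No — not modally definable

Modal frame validity is preserved under disjoint unions.
Take 2 disjoint single-world reflexive frames: each is trivially connected, but their disjoint union has 2 worlds with no edge between distinct components, so it is not connected.
So no modal formula (or set of formulas) defines exactly the connected frames.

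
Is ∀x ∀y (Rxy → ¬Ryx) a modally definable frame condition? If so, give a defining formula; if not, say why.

Not definable by any modal formula

If a class were modally definable it would be closed under surjective bounded morphisms (Goldblatt–Thomason).
The 4-cycle (worlds w0,w1,w2,w3 with w0→w1→w2→w3→w0) is asymmetric. Mapping every world to a single reflexive point • is a surjective bounded morphism, and the reflexive point is not asymmetric (R•• but asymmetry requires ¬R••).
Hence asymmetry is not modally definable.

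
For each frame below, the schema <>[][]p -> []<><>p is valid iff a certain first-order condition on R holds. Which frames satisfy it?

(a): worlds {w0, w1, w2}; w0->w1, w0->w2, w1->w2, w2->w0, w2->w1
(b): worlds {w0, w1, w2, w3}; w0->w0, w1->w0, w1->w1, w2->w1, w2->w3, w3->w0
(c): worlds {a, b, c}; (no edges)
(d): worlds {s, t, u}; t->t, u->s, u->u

(a), (b), (c)

The schema corresponds to a generalized confluence (Geach) condition: forall x forall y forall z ((xRy & xRz) -> exists w (y R^2 w & z R^2 w)).
(a): condition met.
(b): condition met.
(c): condition met.
(d): fails — uRs, uRs but no w with sR²w and sR²w.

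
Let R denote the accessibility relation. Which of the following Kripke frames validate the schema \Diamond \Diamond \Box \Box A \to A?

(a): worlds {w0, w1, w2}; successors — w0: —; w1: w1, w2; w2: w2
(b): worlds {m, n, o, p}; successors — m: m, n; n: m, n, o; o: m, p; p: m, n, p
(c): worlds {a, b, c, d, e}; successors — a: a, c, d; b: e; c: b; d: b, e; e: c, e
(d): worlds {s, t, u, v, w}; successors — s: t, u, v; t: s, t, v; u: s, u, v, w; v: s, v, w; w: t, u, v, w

(d)

This is the axiom for a generalized confluence (Geach) condition; its first-order frame correspondent is \forall x \forall y (x R^2 y \to \exists w (y R^2 w \wedge x = w)).
(a): fails — w1R²w2 but no w with w2R²w and w1=w.
(b): fails — pR²m but no w with mR²w and p=w.
(c): fails — aR²b but no w with bR²w and a=w.
(d): ✓.
Valid on: (d).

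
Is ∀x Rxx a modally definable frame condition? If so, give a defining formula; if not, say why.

Yes: it is reflexivity, defined by the T schema □q → q.
Suppose □q→q is valid. At any x set V(q)={w : Rxw}. Then □q holds at x, so q holds at x, i.e. Rxx.

Yes — defined by □q → q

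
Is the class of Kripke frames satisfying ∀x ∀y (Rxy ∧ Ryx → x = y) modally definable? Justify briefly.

Modal frame validity is preserved under surjective bounded morphisms.
The 6-cycle (worlds 0,1,2,3,4,5 with 0→1→2→3→4→5→0) is antisymmetric. Sending even-indexed worlds to s and odd-indexed worlds to t is a surjective bounded morphism onto the two-world frame with s↔t, which is not antisymmetric.
So the class is not modally definable.

Not modally definable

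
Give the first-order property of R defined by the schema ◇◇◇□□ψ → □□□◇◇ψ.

∀x ∀y ∀z ((xR³y ∧ xR³z) → ∃w (yR²w ∧ zR²w))

This is a Sahlqvist (Geach-type) schema ◇^3□^2ψ → □^3◇^2ψ.
Minimal-valuation argument: fix x; take any y with xR^3y and any z with xR^3z. Set V(ψ) to the set of worlds R-reachable from y in exactly 2 steps. Then □^2ψ holds at y, so the antecedent holds at x; validity forces ◇^2ψ at z, giving a w with zR^2w and yR^2w.
First-order correspondent: ∀x ∀y ∀z ((xR³y ∧ xR³z) → ∃w (yR²w ∧ zR²w)).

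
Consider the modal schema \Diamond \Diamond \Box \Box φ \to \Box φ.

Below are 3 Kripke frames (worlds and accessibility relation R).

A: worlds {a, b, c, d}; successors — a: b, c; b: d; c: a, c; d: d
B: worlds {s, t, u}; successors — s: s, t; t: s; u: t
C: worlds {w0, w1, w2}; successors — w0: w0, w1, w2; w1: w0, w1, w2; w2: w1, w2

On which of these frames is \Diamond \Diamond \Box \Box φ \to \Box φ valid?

The schema corresponds to a generalized confluence (Geach) condition: \forall x \forall y \forall z ((x R^2 y \wedge xRz) \to \exists w (y R^2 w \wedge z = w)).
A: fails — aR²a, aRb but no w with aR²w and b=w.
B: condition met.
C: condition met.
Valid on: B, C.

B, C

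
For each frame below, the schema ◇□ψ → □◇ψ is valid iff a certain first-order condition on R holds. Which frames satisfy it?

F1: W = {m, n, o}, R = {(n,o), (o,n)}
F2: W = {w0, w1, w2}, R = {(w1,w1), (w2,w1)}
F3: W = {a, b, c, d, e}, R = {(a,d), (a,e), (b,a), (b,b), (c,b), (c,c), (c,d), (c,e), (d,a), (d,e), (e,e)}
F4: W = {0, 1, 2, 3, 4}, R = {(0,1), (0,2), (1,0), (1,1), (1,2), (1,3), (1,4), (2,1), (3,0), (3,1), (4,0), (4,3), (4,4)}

Frame correspondent (Sahlqvist): ∀x ∀y ∀z (Rxy ∧ Rxz → ∃w (Ryw ∧ Rzw)) — i.e. convergence.
F1: condition met.
F2: condition met.
F3: fails — Rbb and Rba but b and a have no common successor.
F4: fails — R10 and R14 but 0 and 4 have no common successor.

F1, F2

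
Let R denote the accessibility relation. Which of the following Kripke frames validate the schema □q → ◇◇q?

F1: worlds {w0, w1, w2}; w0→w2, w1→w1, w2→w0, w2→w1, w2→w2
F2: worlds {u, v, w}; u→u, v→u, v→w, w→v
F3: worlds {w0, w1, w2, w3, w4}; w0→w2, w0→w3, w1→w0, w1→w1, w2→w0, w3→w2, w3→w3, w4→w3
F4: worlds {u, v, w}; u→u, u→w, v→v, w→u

F1, F4

The schema corresponds to a generalized confluence (Geach) condition: ∀x ∃w (xRw ∧ xR²w).
F1: satisfies the condition.
F2: fails — at w but no t with wRt and wR²t.
F3: fails — at w2 but no w with w2Rw and w2R²w.
F4: satisfies the condition.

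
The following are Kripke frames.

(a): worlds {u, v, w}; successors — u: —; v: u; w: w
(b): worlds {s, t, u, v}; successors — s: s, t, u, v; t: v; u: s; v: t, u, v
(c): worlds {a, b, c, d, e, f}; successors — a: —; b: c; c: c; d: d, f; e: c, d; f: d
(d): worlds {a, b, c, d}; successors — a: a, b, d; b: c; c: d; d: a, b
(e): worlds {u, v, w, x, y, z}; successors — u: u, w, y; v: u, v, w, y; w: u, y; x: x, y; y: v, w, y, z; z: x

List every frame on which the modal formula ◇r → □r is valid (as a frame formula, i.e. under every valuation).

This is the axiom for partial functionality; its first-order frame correspondent is ∀x ∀y ∀z (Rxy ∧ Rxz → y = z).
(a): ✓.
(b): fails — s sees both s and t.
(c): fails — d sees both d and f.
(d): fails — a sees both a and b.
(e): fails — u sees both u and w.
Valid on: (a).

(a)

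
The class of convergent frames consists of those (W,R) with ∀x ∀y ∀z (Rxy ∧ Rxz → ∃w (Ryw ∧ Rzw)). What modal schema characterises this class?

This is convergence; the standard corresponding axiom is .2: ◇□s → □◇s.
Suppose ◇□s→□◇s is valid. Take Rxy, Rxz and set V(s)={w : Ryw}. Then □s at y so ◇□s at x, so □◇s at x, so ◇s at z, giving w with Rzw and Ryw.

◇□s → □◇s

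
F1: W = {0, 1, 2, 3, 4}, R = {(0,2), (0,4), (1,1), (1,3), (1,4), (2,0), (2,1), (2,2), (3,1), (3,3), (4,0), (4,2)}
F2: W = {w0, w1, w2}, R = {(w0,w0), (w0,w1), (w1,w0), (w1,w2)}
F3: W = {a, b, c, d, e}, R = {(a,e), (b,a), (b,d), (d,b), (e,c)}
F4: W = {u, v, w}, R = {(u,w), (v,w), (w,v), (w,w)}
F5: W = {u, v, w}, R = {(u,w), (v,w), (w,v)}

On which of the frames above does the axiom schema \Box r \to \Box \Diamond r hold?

F4

Frame correspondent (Sahlqvist): \forall x \forall z (xRz \to \exists w (xRw \wedge zRw)) — i.e. a generalized confluence (Geach) condition.
F1: fails — 1R4 but no w with 1Rw and 4Rw.
F2: fails — w1Rw2 but no w with w1Rw and w2Rw.
F3: fails — aRe but no w with aRw and eRw.
F4: holds.
F5: fails — uRw but no t with uRt and wRt.
Valid on: F4.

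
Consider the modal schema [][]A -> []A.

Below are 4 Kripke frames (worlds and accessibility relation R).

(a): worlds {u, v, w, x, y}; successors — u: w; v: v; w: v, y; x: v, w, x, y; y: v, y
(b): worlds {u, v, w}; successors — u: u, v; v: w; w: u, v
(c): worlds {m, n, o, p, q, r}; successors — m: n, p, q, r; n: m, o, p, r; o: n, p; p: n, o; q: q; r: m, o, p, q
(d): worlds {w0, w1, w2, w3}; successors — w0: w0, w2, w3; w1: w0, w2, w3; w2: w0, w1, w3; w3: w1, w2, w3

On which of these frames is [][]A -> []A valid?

Frame correspondent (Sahlqvist): forall x forall y (Rxy -> exists z (Rxz & Rzy)) — i.e. density.
(a): fails — Ruw but no z with Ruz and Rzw.
(b): fails — Rvw but no z with Rvz and Rzw.
(c): fails — Rrm but no z with Rrz and Rzm.
(d): holds.
Valid on: (d).

(d)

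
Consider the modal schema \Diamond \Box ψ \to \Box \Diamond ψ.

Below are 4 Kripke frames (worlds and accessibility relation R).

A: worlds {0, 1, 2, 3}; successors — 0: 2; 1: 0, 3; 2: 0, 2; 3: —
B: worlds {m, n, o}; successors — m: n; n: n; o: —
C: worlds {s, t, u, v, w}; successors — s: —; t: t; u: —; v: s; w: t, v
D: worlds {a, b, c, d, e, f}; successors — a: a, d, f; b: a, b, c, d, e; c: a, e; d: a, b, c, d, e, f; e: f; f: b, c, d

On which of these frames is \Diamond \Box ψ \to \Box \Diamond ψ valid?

B

Frame correspondent (Sahlqvist): \forall x \forall y \forall z (Rxy \wedge Rxz \to \exists w (Ryw \wedge Rzw)) — i.e. convergence.
A: fails — R10 and R13 but 0 and 3 have no common successor.
B: satisfies the condition.
C: fails — Rvs and Rvs but s and s have no common successor.
D: fails — Rbc and Rbe but c and e have no common successor.
Valid on: B.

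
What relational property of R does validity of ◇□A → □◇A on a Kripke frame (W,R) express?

convergence

Suppose ◇□A→□◇A is valid. Take Rxy, Rxz and set V(A)={w : Ryw}. Then □A at y so ◇□A at x, so □◇A at x, so ◇A at z, giving w with Rzw and Ryw.
Conversely, any frame satisfying ∀x ∀y ∀z (Rxy ∧ Rxz → ∃w (Ryw ∧ Rzw)) validates the schema.
So the correspondent is convergence.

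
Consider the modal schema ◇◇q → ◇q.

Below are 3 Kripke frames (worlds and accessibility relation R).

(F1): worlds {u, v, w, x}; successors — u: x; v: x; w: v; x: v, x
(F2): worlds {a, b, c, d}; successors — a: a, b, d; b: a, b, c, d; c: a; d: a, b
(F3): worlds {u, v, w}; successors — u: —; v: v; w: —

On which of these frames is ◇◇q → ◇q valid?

This is the axiom for transitivity; its first-order frame correspondent is ∀x ∀y ∀z (Rxy ∧ Ryz → Rxz).
(F1): fails — Rvx and Rxv but not Rvv.
(F2): fails — Rab and Rbc but not Rac.
(F3): satisfies the condition.
Valid on: (F3).

(F3)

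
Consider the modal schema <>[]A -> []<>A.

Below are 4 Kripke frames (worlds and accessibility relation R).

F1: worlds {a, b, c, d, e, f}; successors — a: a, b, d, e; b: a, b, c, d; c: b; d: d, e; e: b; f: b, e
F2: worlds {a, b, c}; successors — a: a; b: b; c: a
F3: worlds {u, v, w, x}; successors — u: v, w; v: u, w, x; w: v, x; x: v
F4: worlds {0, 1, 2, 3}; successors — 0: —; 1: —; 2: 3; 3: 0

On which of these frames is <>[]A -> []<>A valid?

Frame correspondent (Sahlqvist): forall x forall y forall z (Rxy & Rxz -> exists w (Ryw & Rzw)) — i.e. convergence.
F1: fails — Rae and Rad but e and d have no common successor.
F2: ✓.
F3: fails — Rwx and Rwv but x and v have no common successor.
F4: fails — R30 and R30 but 0 and 0 have no common successor.
Valid on: F2.

F2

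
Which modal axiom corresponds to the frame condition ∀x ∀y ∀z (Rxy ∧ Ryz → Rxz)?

□ψ → □□ψ

The condition is transitivity. The 4 schema □ψ → □□ψ defines it.
Suppose □ψ→□□ψ is valid. Take Rxy, Ryz and set V(ψ)={w : Rxw}. Then □ψ at x, so □□ψ at x, so □ψ at y, so ψ at z, i.e. Rxz.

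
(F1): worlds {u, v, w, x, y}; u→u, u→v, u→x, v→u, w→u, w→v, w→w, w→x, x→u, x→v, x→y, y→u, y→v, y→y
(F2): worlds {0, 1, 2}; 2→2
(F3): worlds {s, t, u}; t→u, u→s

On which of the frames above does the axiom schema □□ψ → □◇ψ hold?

The schema corresponds to a generalized confluence (Geach) condition: ∀x ∀z (xRz → ∃w (xR²w ∧ zRw)).
(F1): holds.
(F2): holds.
(F3): fails — uRs but no w with uR²w and sRw.

(F1), (F2)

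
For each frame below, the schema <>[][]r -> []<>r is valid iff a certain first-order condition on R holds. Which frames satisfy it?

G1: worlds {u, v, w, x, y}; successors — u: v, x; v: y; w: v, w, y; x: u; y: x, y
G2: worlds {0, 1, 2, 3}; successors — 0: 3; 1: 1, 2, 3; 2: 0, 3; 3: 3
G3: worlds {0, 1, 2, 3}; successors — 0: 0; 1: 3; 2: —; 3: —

Frame correspondent (Sahlqvist): forall x forall y forall z ((xRy & xRz) -> exists w (y R^2 w & zRw)) — i.e. a generalized confluence (Geach) condition.
G1: fails — uRv, uRx but no t with vR²t and xRt.
G2: satisfies the condition.
G3: fails — 1R3, 1R3 but no w with 3R²w and 3Rw.

G2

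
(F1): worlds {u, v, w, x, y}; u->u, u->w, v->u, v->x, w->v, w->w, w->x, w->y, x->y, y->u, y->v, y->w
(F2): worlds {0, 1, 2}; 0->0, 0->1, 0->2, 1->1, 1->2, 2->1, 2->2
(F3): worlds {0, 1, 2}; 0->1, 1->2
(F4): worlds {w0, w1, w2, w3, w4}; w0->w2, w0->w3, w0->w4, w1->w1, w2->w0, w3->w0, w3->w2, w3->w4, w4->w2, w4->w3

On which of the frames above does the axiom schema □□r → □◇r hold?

(F1), (F2), (F4)

This is the axiom for a generalized confluence (Geach) condition; its first-order frame correspondent is ∀x ∀z (xRz → ∃w (xR²w ∧ zRw)).
(F1): satisfies the condition.
(F2): satisfies the condition.
(F3): fails — 1R2 but no w with 1R²w and 2Rw.
(F4): satisfies the condition.
Valid on: (F1), (F2), (F4).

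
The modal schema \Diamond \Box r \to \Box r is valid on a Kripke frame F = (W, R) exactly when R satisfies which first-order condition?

the Euclidean property: \forall x \forall y \forall z (Rxy \wedge Rxz \to Ryz)

Replacing r by ¬r and contraposing gives the equivalent schema ◇r → □◇r.
Suppose ◇r→□◇r is valid. Take Rxy, Rxz and set V(r)={y}. Then ◇r at x, so □◇r at x, so ◇r at z, so some w with Rzw has r; w=y, i.e. Rzy. By symmetry of the argument, Ryz.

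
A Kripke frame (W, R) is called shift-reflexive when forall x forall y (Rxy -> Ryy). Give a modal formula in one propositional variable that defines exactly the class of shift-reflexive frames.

□(□r → r)

The condition is shift-reflexivity. The T□ schema □(□r → r) defines it.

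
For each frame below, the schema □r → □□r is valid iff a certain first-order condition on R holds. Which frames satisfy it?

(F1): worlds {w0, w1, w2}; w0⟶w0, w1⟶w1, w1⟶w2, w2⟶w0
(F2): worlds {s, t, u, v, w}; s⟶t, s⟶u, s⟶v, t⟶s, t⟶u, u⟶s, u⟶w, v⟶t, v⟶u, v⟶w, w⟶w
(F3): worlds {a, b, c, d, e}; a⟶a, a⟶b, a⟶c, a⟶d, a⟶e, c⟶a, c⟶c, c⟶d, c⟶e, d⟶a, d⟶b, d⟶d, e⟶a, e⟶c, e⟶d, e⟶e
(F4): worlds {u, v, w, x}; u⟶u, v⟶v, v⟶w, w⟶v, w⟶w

(F4)

This is the axiom for transitivity; its first-order frame correspondent is ∀x ∀y ∀z (Rxy ∧ Ryz → Rxz).
(F1): fails — Rw1w2 and Rw2w0 but not Rw1w0.
(F2): fails — Rus and Rsv but not Ruv.
(F3): fails — Rcd and Rdb but not Rcb.
(F4): ✓.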